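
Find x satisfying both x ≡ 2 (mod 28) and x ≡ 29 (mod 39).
926

Using Chinese Remainder Theorem:
M = 28 × 39 = 1092
M1 = 39, M2 = 28
y1 = 39^(-1) mod 28 = 23
y2 = 28^(-1) mod 39 = 7
x = (2×39×23 + 29×28×7) mod 1092 = 926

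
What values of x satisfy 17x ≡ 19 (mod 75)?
x ≡ 32 (mod 75)

gcd(17, 75) = 1, which divides 19, so solutions exist.
Find 17^(-1) mod 75 by the extended Euclidean algorithm:
75 = 4 × 17 + 7  ⟹  7 = (1)·75 + (-4)·17
17 = 2 × 7 + 3  ⟹  3 = (-2)·75 + (9)·17
7 = 2 × 3 + 1  ⟹  1 = (5)·75 + (-22)·17
So (-22)·17 ≡ 1 (mod 75), i.e. 17^(-1) ≡ -22 ≡ 53 (mod 75).
x ≡ 53 × 19 = 1007 ≡ 32 (mod 75).
Check: 17 × 32 = 544 ≡ 19 (mod 75).
Unique solution: x ≡ 32 (mod 75)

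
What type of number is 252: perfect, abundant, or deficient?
abundant

Proper divisors of 252: sum = 1 + 2 + 3 + 4 + 6 + 7 + 9 + 12 + ... + 42 + 63 + 84 + 126 (17 divisors) = 476
Since 476 > 252, 252 is abundant.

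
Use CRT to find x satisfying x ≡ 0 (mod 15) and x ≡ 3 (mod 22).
135

Using Chinese Remainder Theorem:
M = 15 × 22 = 330
M1 = 22, M2 = 15
y1 = 22^(-1) mod 15 = 13
y2 = 15^(-1) mod 22 = 3
x = (0×22×13 + 3×15×3) mod 330 = 135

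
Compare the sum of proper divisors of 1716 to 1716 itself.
abundant

Proper divisors of 1716: sum = 1 + 2 + 3 + 4 + 6 + 11 + 12 + 13 + ... + 286 + 429 + 572 + 858 (23 divisors) = 2988
Since 2988 > 1716, 1716 is abundant.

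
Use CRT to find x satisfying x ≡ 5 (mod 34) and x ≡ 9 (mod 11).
141

Using Chinese Remainder Theorem:
M = 34 × 11 = 374
M1 = 11, M2 = 34
y1 = 11^(-1) mod 34 = 31
y2 = 34^(-1) mod 11 = 1
x = (5×11×31 + 9×34×1) mod 374 = 141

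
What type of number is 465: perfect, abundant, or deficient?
deficient

Proper divisors of 465: sum = 1 + 3 + 5 + 15 + 31 + 93 + 155 = 303
Since 303 < 465, 465 is deficient.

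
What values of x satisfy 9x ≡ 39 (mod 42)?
x ≡ 9 (mod 14)

gcd(9, 42) = 3, which divides 39, so solutions exist.
Divide through by 3: 3x ≡ 13 (mod 14).
Find 3^(-1) mod 14 by the extended Euclidean algorithm:
14 = 4 × 3 + 2  ⟹  2 = (1)·14 + (-4)·3
3 = 1 × 2 + 1  ⟹  1 = (-1)·14 + (5)·3
So (5)·3 ≡ 1 (mod 14), i.e. 3^(-1) ≡ 5 (mod 14).
x ≡ 5 × 13 = 65 ≡ 9 (mod 14).
Check: 9 × 9 = 81 ≡ 39 (mod 42).
x ≡ 9 (mod 14), giving 3 solutions mod 42.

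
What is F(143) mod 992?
385

Matrix identity: Q^n = [[F_(n+1), F_n], [F_n, F_(n-1)]] with Q = [[1,1],[1,0]].
n = 143 = 10001111₂. Square-and-multiply, entries mod 992:
Q^1 = [[1,1],[1,0]]
Q^2 = (Q^1)² = [[2,1],[1,1]]
Q^4 = (Q^2)² = [[5,3],[3,2]]
Q^8 = (Q^4)² = [[34,21],[21,13]]
Q^17 = (Q^8)²·Q = [[600,605],[605,987]]
Q^35 = (Q^17)²·Q = [[752,873],[873,871]]
Q^71 = (Q^35)²·Q = [[640,337],[337,303]]
Q^143 = (Q^71)²·Q = [[736,385],[385,351]]
F_143 mod 992 = Q^143[0][1] = 385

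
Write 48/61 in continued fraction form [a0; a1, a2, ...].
[0; 1, 3, 1, 2, 4]

Euclidean algorithm steps:
48 = 0 × 61 + 48
61 = 1 × 48 + 13
48 = 3 × 13 + 9
13 = 1 × 9 + 4
9 = 2 × 4 + 1
4 = 4 × 1 + 0
Continued fraction: [0; 1, 3, 1, 2, 4]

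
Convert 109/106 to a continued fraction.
[1; 35, 3]

Euclidean algorithm steps:
109 = 1 × 106 + 3
106 = 35 × 3 + 1
3 = 3 × 1 + 0
Continued fraction: [1; 35, 3]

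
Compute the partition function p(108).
483502844

p(n) counts ways to write n as a sum of positive integers (order ignored).
Euler's pentagonal recurrence: p(k) = p(k-1) + p(k-2) - p(k-5) - p(k-7) + p(k-12) + p(k-15) - ... (offsets j(3j∓1)/2, signs ++--, p(0)=1, p(<0)=0).
DP table for k = 0..107: p(0)=1, p(1)=1, p(2)=2, p(3)=3, p(4)=5, p(5)=7, p(6)=11, p(7)=15, p(8)=22, p(9)=30, p(10)=42, p(11)=56, p(12)=77, p(13)=101, p(14)=135, p(15)=176, p(16)=231, p(17)=297, p(18)=385, p(19)=490, p(20)=627, p(21)=792, p(22)=1002, p(23)=1255, p(24)=1575, p(25)=1958, p(26)=2436, p(27)=3010, p(28)=3718, p(29)=4565, p(30)=5604, p(31)=6842, p(32)=8349, p(33)=10143, p(34)=12310, p(35)=14883, p(36)=17977, p(37)=21637, p(38)=26015, p(39)=31185, p(40)=37338, p(41)=44583, p(42)=53174, p(43)=63261, p(44)=75175, p(45)=89134, p(46)=105558, p(47)=124754, p(48)=147273, p(49)=173525, p(50)=204226, p(51)=239943, p(52)=281589, p(53)=329931, p(54)=386155, p(55)=451276, p(56)=526823, p(57)=614154, p(58)=715220, p(59)=831820, p(60)=966467, p(61)=1121505, p(62)=1300156, p(63)=1505499, p(64)=1741630, p(65)=2012558, p(66)=2323520, p(67)=2679689, p(68)=3087735, p(69)=3554345, p(70)=4087968, p(71)=4697205, p(72)=5392783, p(73)=6185689, p(74)=7089500, p(75)=8118264, p(76)=9289091, p(77)=10619863, p(78)=12132164, p(79)=13848650, p(80)=15796476, p(81)=18004327, p(82)=20506255, p(83)=23338469, p(84)=26543660, p(85)=30167357, p(86)=34262962, p(87)=38887673, p(88)=44108109, p(89)=49995925, p(90)=56634173, p(91)=64112359, p(92)=72533807, p(93)=82010177, p(94)=92669720, p(95)=104651419, p(96)=118114304, p(97)=133230930, p(98)=150198136, p(99)=169229875, p(100)=190569292, p(101)=214481126, p(102)=241265379, p(103)=271248950, p(104)=304801365, p(105)=342325709, p(106)=384276336, p(107)=431149389.
Final step: p(108) = p(107) + p(106) - p(103) - p(101) + p(96) + p(93) - p(86) - p(82) + p(73) + p(68) - p(57) - p(51) + p(38) + p(31) - p(16) - p(8)
= 431149389 + 384276336 - 271248950 - 214481126 + 118114304 + 82010177 - 34262962 - 20506255 + 6185689 + 3087735 - 614154 - 239943 + 26015 + 6842 - 231 - 22
= 483502844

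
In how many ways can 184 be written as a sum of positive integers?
980462880430

p(n) counts ways to write n as a sum of positive integers (order ignored).
Euler's pentagonal recurrence: p(k) = p(k-1) + p(k-2) - p(k-5) - p(k-7) + p(k-12) + p(k-15) - ... (offsets j(3j∓1)/2, signs ++--, p(0)=1, p(<0)=0).
DP table for k = 0..183: p(0)=1, p(1)=1, p(2)=2, p(3)=3, p(4)=5, p(5)=7, p(6)=11, p(7)=15, p(8)=22, p(9)=30, p(10)=42, p(11)=56, p(12)=77, p(13)=101, p(14)=135, p(15)=176, p(16)=231, p(17)=297, p(18)=385, p(19)=490, p(20)=627, p(21)=792, p(22)=1002, p(23)=1255, p(24)=1575, p(25)=1958, p(26)=2436, p(27)=3010, p(28)=3718, p(29)=4565, p(30)=5604, p(31)=6842, p(32)=8349, p(33)=10143, p(34)=12310, p(35)=14883, p(36)=17977, p(37)=21637, p(38)=26015, p(39)=31185, p(40)=37338, p(41)=44583, p(42)=53174, p(43)=63261, p(44)=75175, p(45)=89134, p(46)=105558, p(47)=124754, p(48)=147273, p(49)=173525, p(50)=204226, p(51)=239943, p(52)=281589, p(53)=329931, p(54)=386155, p(55)=451276, p(56)=526823, p(57)=614154, p(58)=715220, p(59)=831820, p(60)=966467, p(61)=1121505, p(62)=1300156, p(63)=1505499, p(64)=1741630, p(65)=2012558, p(66)=2323520, p(67)=2679689, p(68)=3087735, p(69)=3554345, p(70)=4087968, p(71)=4697205, p(72)=5392783, p(73)=6185689, p(74)=7089500, p(75)=8118264, p(76)=9289091, p(77)=10619863, p(78)=12132164, p(79)=13848650, p(80)=15796476, p(81)=18004327, p(82)=20506255, p(83)=23338469, p(84)=26543660, p(85)=30167357, p(86)=34262962, p(87)=38887673, p(88)=44108109, p(89)=49995925, p(90)=56634173, p(91)=64112359, p(92)=72533807, p(93)=82010177, p(94)=92669720, p(95)=104651419, p(96)=118114304, p(97)=133230930, p(98)=150198136, p(99)=169229875, p(100)=190569292, p(101)=214481126, p(102)=241265379, p(103)=271248950, p(104)=304801365, p(105)=342325709, p(106)=384276336, p(107)=431149389, p(108)=483502844, p(109)=541946240, p(110)=607163746, p(111)=679903203, p(112)=761002156, p(113)=851376628, p(114)=952050665, p(115)=1064144451, p(116)=1188908248, p(117)=1327710076, p(118)=1482074143, p(119)=1653668665, p(120)=1844349560, p(121)=2056148051, p(122)=2291320912, p(123)=2552338241, p(124)=2841940500, p(125)=3163127352, p(126)=3519222692, p(127)=3913864295, p(128)=4351078600, p(129)=4835271870, p(130)=5371315400, p(131)=5964539504, p(132)=6620830889, p(133)=7346629512, p(134)=8149040695, p(135)=9035836076, p(136)=10015581680, p(137)=11097645016, p(138)=12292341831, p(139)=13610949895, p(140)=15065878135, p(141)=16670689208, p(142)=18440293320, p(143)=20390982757, p(144)=22540654445, p(145)=24908858009, p(146)=27517052599, p(147)=30388671978, p(148)=33549419497, p(149)=37027355200, p(150)=40853235313, p(151)=45060624582, p(152)=49686288421, p(153)=54770336324, p(154)=60356673280, p(155)=66493182097, p(156)=73232243759, p(157)=80630964769, p(158)=88751778802, p(159)=97662728555, p(160)=107438159466, p(161)=118159068427, p(162)=129913904637, p(163)=142798995930, p(164)=156919475295, p(165)=172389800255, p(166)=189334822579, p(167)=207890420102, p(168)=228204732751, p(169)=250438925115, p(170)=274768617130, p(171)=301384802048, p(172)=330495499613, p(173)=362326859895, p(174)=397125074750, p(175)=435157697830, p(176)=476715857290, p(177)=522115831195, p(178)=571701605655, p(179)=625846753120, p(180)=684957390936, p(181)=749474411781, p(182)=819876908323, p(183)=896684817527.
Final step: p(184) = p(183) + p(182) - p(179) - p(177) + p(172) + p(169) - p(162) - p(158) + p(149) + p(144) - p(133) - p(127) + p(114) + p(107) - p(92) - p(84) + p(67) + p(58) - p(39) - p(29) + p(8)
= 896684817527 + 819876908323 - 625846753120 - 522115831195 + 330495499613 + 250438925115 - 129913904637 - 88751778802 + 37027355200 + 22540654445 - 7346629512 - 3913864295 + 952050665 + 431149389 - 72533807 - 26543660 + 2679689 + 715220 - 31185 - 4565 + 22
= 980462880430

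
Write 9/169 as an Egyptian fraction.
1/19 + 1/1606 + 1/5156866

Greedy algorithm:
9/169: ceiling(169/9) = 19, use 1/19
2/3211: ceiling(3211/2) = 1606, use 1/1606
1/5156866: ceiling(5156866/1) = 5156866, use 1/5156866
Result: 9/169 = 1/19 + 1/1606 + 1/5156866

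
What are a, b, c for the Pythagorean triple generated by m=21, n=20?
(41, 840, 841)

Euclid's formula: a = m² - n², b = 2mn, c = m² + n²
m = 21, n = 20
a = 21² - 20² = 441 - 400 = 41
b = 2 × 21 × 20 = 840
c = 21² + 20² = 441 + 400 = 841
Verification: 41² + 840² = 1681 + 705600 = 707281 = 841² ✓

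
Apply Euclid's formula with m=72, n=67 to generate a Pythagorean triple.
(695, 9648, 9673)

Euclid's formula: a = m² - n², b = 2mn, c = m² + n²
m = 72, n = 67
a = 72² - 67² = 5184 - 4489 = 695
b = 2 × 72 × 67 = 9648
c = 72² + 67² = 5184 + 4489 = 9673
Verification: 695² + 9648² = 483025 + 93083904 = 93566929 = 9673² ✓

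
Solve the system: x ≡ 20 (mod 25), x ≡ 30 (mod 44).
470

Using Chinese Remainder Theorem:
M = 25 × 44 = 1100
M1 = 44, M2 = 25
y1 = 44^(-1) mod 25 = 4
y2 = 25^(-1) mod 44 = 37
x = (20×44×4 + 30×25×37) mod 1100 = 470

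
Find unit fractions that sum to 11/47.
1/5 + 1/30 + 1/1410

Greedy algorithm:
11/47: ceiling(47/11) = 5, use 1/5
8/235: ceiling(235/8) = 30, use 1/30
1/1410: ceiling(1410/1) = 1410, use 1/1410
Result: 11/47 = 1/5 + 1/30 + 1/1410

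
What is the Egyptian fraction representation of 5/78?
1/16 + 1/624

Greedy algorithm:
5/78: ceiling(78/5) = 16, use 1/16
1/624: ceiling(624/1) = 624, use 1/624
Result: 5/78 = 1/16 + 1/624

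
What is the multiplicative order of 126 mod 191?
190

191 is prime, so ord(126) divides φ(191) = 190.
Divisors of 190: 1, 2, 5, 10, 19, 38, 95, 190.
Repeated squaring: 126^1 ≡ 126, 126^2 ≡ 23, 126^4 ≡ 147, 126^8 ≡ 26, 126^16 ≡ 103, 126^32 ≡ 104, 126^64 ≡ 120, 126^128 ≡ 75 (mod 191).
Test 126^d mod 191 for each divisor d in increasing order:
126^1 ≡ 126
126^2 ≡ 23
126^5 = 126^4·126^1 ≡ 186
126^10 = 126^8·126^2 ≡ 25
126^19 = 126^16·126^2·126^1 ≡ 152
126^38 = 126^32·126^4·126^2 ≡ 184
126^95 = 126^64·126^16·126^8·126^4·126^2·126^1 ≡ 190
126^190 = 126^128·126^32·126^16·126^8·126^4·126^2 ≡ 1  ← first divisor giving 1
The order is 190.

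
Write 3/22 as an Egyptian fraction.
1/8 + 1/88

Greedy algorithm:
3/22: ceiling(22/3) = 8, use 1/8
1/88: ceiling(88/1) = 88, use 1/88
Result: 3/22 = 1/8 + 1/88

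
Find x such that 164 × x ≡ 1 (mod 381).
230

gcd(164, 381) = 1, so the inverse exists.
Extended Euclidean algorithm on (381, 164):
381 = 2 × 164 + 53  ⟹  53 = (1)·381 + (-2)·164
164 = 3 × 53 + 5  ⟹  5 = (-3)·381 + (7)·164
53 = 10 × 5 + 3  ⟹  3 = (31)·381 + (-72)·164
5 = 1 × 3 + 2  ⟹  2 = (-34)·381 + (79)·164
3 = 1 × 2 + 1  ⟹  1 = (65)·381 + (-151)·164
So (-151)·164 ≡ 1 (mod 381), i.e. 164^(-1) ≡ -151 ≡ 230 (mod 381).
Check: 164 × 230 = 37720 ≡ 1 (mod 381)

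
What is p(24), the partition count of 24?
1575

p(n) counts ways to write n as a sum of positive integers (order ignored).
Euler's pentagonal recurrence: p(k) = p(k-1) + p(k-2) - p(k-5) - p(k-7) + p(k-12) + p(k-15) - ... (offsets j(3j∓1)/2, signs ++--, p(0)=1, p(<0)=0).
DP table for k = 0..23: p(0)=1, p(1)=1, p(2)=2, p(3)=3, p(4)=5, p(5)=7, p(6)=11, p(7)=15, p(8)=22, p(9)=30, p(10)=42, p(11)=56, p(12)=77, p(13)=101, p(14)=135, p(15)=176, p(16)=231, p(17)=297, p(18)=385, p(19)=490, p(20)=627, p(21)=792, p(22)=1002, p(23)=1255.
Final step: p(24) = p(23) + p(22) - p(19) - p(17) + p(12) + p(9) - p(2)
= 1255 + 1002 - 490 - 297 + 77 + 30 - 2
= 1575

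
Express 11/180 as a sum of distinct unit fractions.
1/17 + 1/438 + 1/223380

Greedy algorithm:
11/180: ceiling(180/11) = 17, use 1/17
7/3060: ceiling(3060/7) = 438, use 1/438
1/223380: ceiling(223380/1) = 223380, use 1/223380
Result: 11/180 = 1/17 + 1/438 + 1/223380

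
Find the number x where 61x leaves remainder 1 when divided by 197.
42

gcd(61, 197) = 1, so the inverse exists.
Extended Euclidean algorithm on (197, 61):
197 = 3 × 61 + 14  ⟹  14 = (1)·197 + (-3)·61
61 = 4 × 14 + 5  ⟹  5 = (-4)·197 + (13)·61
14 = 2 × 5 + 4  ⟹  4 = (9)·197 + (-29)·61
5 = 1 × 4 + 1  ⟹  1 = (-13)·197 + (42)·61
So (42)·61 ≡ 1 (mod 197), i.e. 61^(-1) ≡ 42 (mod 197).
Check: 61 × 42 = 2562 ≡ 1 (mod 197)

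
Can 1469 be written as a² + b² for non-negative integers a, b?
5² + 38² (a=5, b=38)

Factorization: 1469 = 13 × 113
By Fermat: n is sum of two squares iff every prime p ≡ 3 (mod 4) appears to even power.
All primes ≡ 3 (mod 4) appear to even power.
Search a = 0, 1, 2, … for 1469 - a² a perfect square: first hit at a = 5: 1469 - 25 = 1444 = 38².
1469 = 5² + 38² = 25 + 1444 ✓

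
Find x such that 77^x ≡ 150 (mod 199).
119

Baby-step giant-step with step n = ⌈√199⌉ = 15.
Baby steps 77^j mod 199 (j:value) for j=0..14: 0:1, 1:77, 2:158, 3:27, 4:89, 5:87, 6:132, 7:15, 8:160, 9:181, 10:7, 11:141, 12:111, 13:189, 14:26.
Giant-step multiplier: 77^(-15) ≡ 77^(198-15) = 77^183 ≡ 83 (mod 199).
Giant steps γ_i = 150·83^i mod 199: γ_0=150, γ_1=112, γ_2=142, γ_3=45, γ_4=153, γ_5=162, γ_6=113, γ_7=26 (in table at j=14).
x = i·n + j = 7·15 + 14 = 119.
Check: 77^119 ≡ 150 (mod 199).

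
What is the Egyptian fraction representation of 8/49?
1/7 + 1/49

Greedy algorithm:
8/49: ceiling(49/8) = 7, use 1/7
1/49: ceiling(49/1) = 49, use 1/49
Result: 8/49 = 1/7 + 1/49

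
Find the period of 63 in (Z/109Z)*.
3

109 is prime, so ord(63) divides φ(109) = 108.
Divisors of 108: 1, 2, 3, 4, 6, 9, 12, 18, 27, 36, 54, 108.
Repeated squaring: 63^1 ≡ 63, 63^2 ≡ 45, 63^4 ≡ 63, 63^8 ≡ 45, 63^16 ≡ 63, 63^32 ≡ 45, 63^64 ≡ 63 (mod 109).
Test 63^d mod 109 for each divisor d in increasing order:
63^1 ≡ 63
63^2 ≡ 45
63^3 = 63^2·63^1 ≡ 1  ← first divisor giving 1
The order is 3.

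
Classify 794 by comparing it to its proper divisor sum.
deficient

Proper divisors of 794: sum = 1 + 2 + 397 = 400
Since 400 < 794, 794 is deficient.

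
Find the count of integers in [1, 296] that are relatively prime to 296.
144

296 = 2^3 × 37
φ(n) = n × ∏(1 - 1/p) for each prime p dividing n
φ(296) = 296 × (1 - 1/2) × (1 - 1/37) = 144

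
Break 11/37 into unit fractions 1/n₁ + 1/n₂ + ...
1/4 + 1/22 + 1/543 + 1/884004

Greedy algorithm:
11/37: ceiling(37/11) = 4, use 1/4
7/148: ceiling(148/7) = 22, use 1/22
3/1628: ceiling(1628/3) = 543, use 1/543
1/884004: ceiling(884004/1) = 884004, use 1/884004
Result: 11/37 = 1/4 + 1/22 + 1/543 + 1/884004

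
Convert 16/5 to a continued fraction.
[3; 5]

Euclidean algorithm steps:
16 = 3 × 5 + 1
5 = 5 × 1 + 0
Continued fraction: [3; 5]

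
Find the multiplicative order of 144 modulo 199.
33

199 is prime, so ord(144) divides φ(199) = 198.
Divisors of 198: 1, 2, 3, 6, 9, 11, 18, 22, 33, 66, 99, 198.
Repeated squaring: 144^1 ≡ 144, 144^2 ≡ 40, 144^4 ≡ 8, 144^8 ≡ 64, 144^16 ≡ 116, 144^32 ≡ 123, 144^64 ≡ 5, 144^128 ≡ 25 (mod 199).
Test 144^d mod 199 for each divisor d in increasing order:
144^1 ≡ 144
144^2 ≡ 40
144^3 = 144^2·144^1 ≡ 188
144^6 = 144^4·144^2 ≡ 121
144^9 = 144^8·144^1 ≡ 62
144^11 = 144^8·144^2·144^1 ≡ 92
144^18 = 144^16·144^2 ≡ 63
144^22 = 144^16·144^4·144^2 ≡ 106
144^33 = 144^32·144^1 ≡ 1  ← first divisor giving 1
The order is 33.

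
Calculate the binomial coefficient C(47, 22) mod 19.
16

Using Lucas' theorem:
Write n=47 and k=22 in base 19:
n in base 19: [2, 9]
k in base 19: [1, 3]
C(47,22) mod 19 = ∏ C(n_i, k_i) mod 19
Digit binomials (mod 19): C(2,1) = 2; C(9,3) = 84 ≡ 8
Product: 2 × 8 = 16 ≡ 16 (mod 19)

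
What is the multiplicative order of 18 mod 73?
18

73 is prime, so ord(18) divides φ(73) = 72.
Divisors of 72: 1, 2, 3, 4, 6, 8, 9, 12, 18, 24, 36, 72.
Repeated squaring: 18^1 ≡ 18, 18^2 ≡ 32, 18^4 ≡ 2, 18^8 ≡ 4, 18^16 ≡ 16, 18^32 ≡ 37, 18^64 ≡ 55 (mod 73).
Test 18^d mod 73 for each divisor d in increasing order:
18^1 ≡ 18
18^2 ≡ 32
18^3 = 18^2·18^1 ≡ 65
18^4 ≡ 2
18^6 = 18^4·18^2 ≡ 64
18^8 ≡ 4
18^9 = 18^8·18^1 ≡ 72
18^12 = 18^8·18^4 ≡ 8
18^18 = 18^16·18^2 ≡ 1  ← first divisor giving 1
The order is 18.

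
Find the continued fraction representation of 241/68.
[3; 1, 1, 5, 6]

Euclidean algorithm steps:
241 = 3 × 68 + 37
68 = 1 × 37 + 31
37 = 1 × 31 + 6
31 = 5 × 6 + 1
6 = 6 × 1 + 0
Continued fraction: [3; 1, 1, 5, 6]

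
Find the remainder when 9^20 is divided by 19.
5

Repeated squaring. Binary of 20 = 10100.
9^1 ≡ 9 (mod 19); 9^2 ≡ 5 (mod 19); 9^4 ≡ 6 (mod 19); 9^8 ≡ 17 (mod 19); 9^16 ≡ 4 (mod 19)
9^20 = 9^4 × 9^16 ≡ 5 (mod 19)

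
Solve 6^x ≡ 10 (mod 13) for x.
2

Baby-step giant-step with step n = ⌈√13⌉ = 4.
Baby steps 6^j mod 13 (j:value) for j=0..3: 0:1, 1:6, 2:10, 3:8.
h = 10 is already in the table at j=2, so x = 2.
Check: 6^2 ≡ 10 (mod 13).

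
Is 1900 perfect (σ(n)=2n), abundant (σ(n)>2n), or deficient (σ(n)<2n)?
abundant

Proper divisors of 1900: sum = 1 + 2 + 4 + 5 + 10 + 19 + 20 + 25 + ... + 190 + 380 + 475 + 950 (17 divisors) = 2440
Since 2440 > 1900, 1900 is abundant.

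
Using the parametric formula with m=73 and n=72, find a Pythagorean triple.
(145, 10512, 10513)

Euclid's formula: a = m² - n², b = 2mn, c = m² + n²
m = 73, n = 72
a = 73² - 72² = 5329 - 5184 = 145
b = 2 × 73 × 72 = 10512
c = 73² + 72² = 5329 + 5184 = 10513
Verification: 145² + 10512² = 21025 + 110502144 = 110523169 = 10513² ✓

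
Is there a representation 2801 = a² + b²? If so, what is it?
20² + 49² (a=20, b=49)

Factorization: 2801 = 2801
By Fermat: n is sum of two squares iff every prime p ≡ 3 (mod 4) appears to even power.
All primes ≡ 3 (mod 4) appear to even power.
Search a = 0, 1, 2, … for 2801 - a² a perfect square: first hit at a = 20: 2801 - 400 = 2401 = 49².
2801 = 20² + 49² = 400 + 2401 ✓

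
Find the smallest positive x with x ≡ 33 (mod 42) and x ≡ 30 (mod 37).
1251

Using Chinese Remainder Theorem:
M = 42 × 37 = 1554
M1 = 37, M2 = 42
y1 = 37^(-1) mod 42 = 25
y2 = 42^(-1) mod 37 = 15
x = (33×37×25 + 30×42×15) mod 1554 = 1251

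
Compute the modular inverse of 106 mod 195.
46

gcd(106, 195) = 1, so the inverse exists.
Extended Euclidean algorithm on (195, 106):
195 = 1 × 106 + 89  ⟹  89 = (1)·195 + (-1)·106
106 = 1 × 89 + 17  ⟹  17 = (-1)·195 + (2)·106
89 = 5 × 17 + 4  ⟹  4 = (6)·195 + (-11)·106
17 = 4 × 4 + 1  ⟹  1 = (-25)·195 + (46)·106
So (46)·106 ≡ 1 (mod 195), i.e. 106^(-1) ≡ 46 (mod 195).
Check: 106 × 46 = 4876 ≡ 1 (mod 195)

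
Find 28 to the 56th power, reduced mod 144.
64

Repeated squaring. Binary of 56 = 111000.
28^1 ≡ 28 (mod 144); 28^2 ≡ 64 (mod 144); 28^4 ≡ 64 (mod 144); 28^8 ≡ 64 (mod 144); 28^16 ≡ 64 (mod 144); 28^32 ≡ 64 (mod 144)
28^56 = 28^8 × 28^16 × 28^32 ≡ 64 (mod 144)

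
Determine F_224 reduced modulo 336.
21

Matrix identity: Q^n = [[F_(n+1), F_n], [F_n, F_(n-1)]] with Q = [[1,1],[1,0]].
n = 224 = 11100000₂. Square-and-multiply, entries mod 336:
Q^1 = [[1,1],[1,0]]
Q^3 = (Q^1)²·Q = [[3,2],[2,1]]
Q^7 = (Q^3)²·Q = [[21,13],[13,8]]
Q^14 = (Q^7)² = [[274,41],[41,233]]
Q^28 = (Q^14)² = [[149,291],[291,194]]
Q^56 = (Q^28)² = [[34,21],[21,13]]
Q^112 = (Q^56)² = [[253,315],[315,274]]
Q^224 = (Q^112)² = [[274,21],[21,253]]
F_224 mod 336 = Q^224[0][1] = 21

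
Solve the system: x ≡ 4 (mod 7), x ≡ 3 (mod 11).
25

Using Chinese Remainder Theorem:
M = 7 × 11 = 77
M1 = 11, M2 = 7
y1 = 11^(-1) mod 7 = 2
y2 = 7^(-1) mod 11 = 8
x = (4×11×2 + 3×7×8) mod 77 = 25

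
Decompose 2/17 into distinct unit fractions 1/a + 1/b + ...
1/9 + 1/153

Greedy algorithm:
2/17: ceiling(17/2) = 9, use 1/9
1/153: ceiling(153/1) = 153, use 1/153
Result: 2/17 = 1/9 + 1/153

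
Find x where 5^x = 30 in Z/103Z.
84

Baby-step giant-step with step n = ⌈√103⌉ = 11.
Baby steps 5^j mod 103 (j:value) for j=0..10: 0:1, 1:5, 2:25, 3:22, 4:7, 5:35, 6:72, 7:51, 8:49, 9:39, 10:92.
Giant-step multiplier: 5^(-11) ≡ 5^(102-11) = 5^91 ≡ 88 (mod 103).
Giant steps γ_i = 30·88^i mod 103: γ_0=30, γ_1=65, γ_2=55, γ_3=102, γ_4=15, γ_5=84, γ_6=79, γ_7=51 (in table at j=7).
x = i·n + j = 7·11 + 7 = 84.
Check: 5^84 ≡ 30 (mod 103).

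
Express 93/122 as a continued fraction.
[0; 1, 3, 4, 1, 5]

Euclidean algorithm steps:
93 = 0 × 122 + 93
122 = 1 × 93 + 29
93 = 3 × 29 + 6
29 = 4 × 6 + 5
6 = 1 × 5 + 1
5 = 5 × 1 + 0
Continued fraction: [0; 1, 3, 4, 1, 5]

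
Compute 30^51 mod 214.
90

Repeated squaring. Binary of 51 = 110011.
30^1 ≡ 30 (mod 214); 30^2 ≡ 44 (mod 214); 30^4 ≡ 10 (mod 214); 30^8 ≡ 100 (mod 214); 30^16 ≡ 156 (mod 214); 30^32 ≡ 154 (mod 214)
30^51 = 30^1 × 30^2 × 30^16 × 30^32 ≡ 90 (mod 214)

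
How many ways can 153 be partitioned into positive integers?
54770336324

p(n) counts ways to write n as a sum of positive integers (order ignored).
Euler's pentagonal recurrence: p(k) = p(k-1) + p(k-2) - p(k-5) - p(k-7) + p(k-12) + p(k-15) - ... (offsets j(3j∓1)/2, signs ++--, p(0)=1, p(<0)=0).
DP table for k = 0..152: p(0)=1, p(1)=1, p(2)=2, p(3)=3, p(4)=5, p(5)=7, p(6)=11, p(7)=15, p(8)=22, p(9)=30, p(10)=42, p(11)=56, p(12)=77, p(13)=101, p(14)=135, p(15)=176, p(16)=231, p(17)=297, p(18)=385, p(19)=490, p(20)=627, p(21)=792, p(22)=1002, p(23)=1255, p(24)=1575, p(25)=1958, p(26)=2436, p(27)=3010, p(28)=3718, p(29)=4565, p(30)=5604, p(31)=6842, p(32)=8349, p(33)=10143, p(34)=12310, p(35)=14883, p(36)=17977, p(37)=21637, p(38)=26015, p(39)=31185, p(40)=37338, p(41)=44583, p(42)=53174, p(43)=63261, p(44)=75175, p(45)=89134, p(46)=105558, p(47)=124754, p(48)=147273, p(49)=173525, p(50)=204226, p(51)=239943, p(52)=281589, p(53)=329931, p(54)=386155, p(55)=451276, p(56)=526823, p(57)=614154, p(58)=715220, p(59)=831820, p(60)=966467, p(61)=1121505, p(62)=1300156, p(63)=1505499, p(64)=1741630, p(65)=2012558, p(66)=2323520, p(67)=2679689, p(68)=3087735, p(69)=3554345, p(70)=4087968, p(71)=4697205, p(72)=5392783, p(73)=6185689, p(74)=7089500, p(75)=8118264, p(76)=9289091, p(77)=10619863, p(78)=12132164, p(79)=13848650, p(80)=15796476, p(81)=18004327, p(82)=20506255, p(83)=23338469, p(84)=26543660, p(85)=30167357, p(86)=34262962, p(87)=38887673, p(88)=44108109, p(89)=49995925, p(90)=56634173, p(91)=64112359, p(92)=72533807, p(93)=82010177, p(94)=92669720, p(95)=104651419, p(96)=118114304, p(97)=133230930, p(98)=150198136, p(99)=169229875, p(100)=190569292, p(101)=214481126, p(102)=241265379, p(103)=271248950, p(104)=304801365, p(105)=342325709, p(106)=384276336, p(107)=431149389, p(108)=483502844, p(109)=541946240, p(110)=607163746, p(111)=679903203, p(112)=761002156, p(113)=851376628, p(114)=952050665, p(115)=1064144451, p(116)=1188908248, p(117)=1327710076, p(118)=1482074143, p(119)=1653668665, p(120)=1844349560, p(121)=2056148051, p(122)=2291320912, p(123)=2552338241, p(124)=2841940500, p(125)=3163127352, p(126)=3519222692, p(127)=3913864295, p(128)=4351078600, p(129)=4835271870, p(130)=5371315400, p(131)=5964539504, p(132)=6620830889, p(133)=7346629512, p(134)=8149040695, p(135)=9035836076, p(136)=10015581680, p(137)=11097645016, p(138)=12292341831, p(139)=13610949895, p(140)=15065878135, p(141)=16670689208, p(142)=18440293320, p(143)=20390982757, p(144)=22540654445, p(145)=24908858009, p(146)=27517052599, p(147)=30388671978, p(148)=33549419497, p(149)=37027355200, p(150)=40853235313, p(151)=45060624582, p(152)=49686288421.
Final step: p(153) = p(152) + p(151) - p(148) - p(146) + p(141) + p(138) - p(131) - p(127) + p(118) + p(113) - p(102) - p(96) + p(83) + p(76) - p(61) - p(53) + p(36) + p(27) - p(8)
= 49686288421 + 45060624582 - 33549419497 - 27517052599 + 16670689208 + 12292341831 - 5964539504 - 3913864295 + 1482074143 + 851376628 - 241265379 - 118114304 + 23338469 + 9289091 - 1121505 - 329931 + 17977 + 3010 - 22
= 54770336324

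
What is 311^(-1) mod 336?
215

gcd(311, 336) = 1, so the inverse exists.
Extended Euclidean algorithm on (336, 311):
336 = 1 × 311 + 25  ⟹  25 = (1)·336 + (-1)·311
311 = 12 × 25 + 11  ⟹  11 = (-12)·336 + (13)·311
25 = 2 × 11 + 3  ⟹  3 = (25)·336 + (-27)·311
11 = 3 × 3 + 2  ⟹  2 = (-87)·336 + (94)·311
3 = 1 × 2 + 1  ⟹  1 = (112)·336 + (-121)·311
So (-121)·311 ≡ 1 (mod 336), i.e. 311^(-1) ≡ -121 ≡ 215 (mod 336).
Check: 311 × 215 = 66865 ≡ 1 (mod 336)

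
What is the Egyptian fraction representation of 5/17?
1/4 + 1/23 + 1/1564

Greedy algorithm:
5/17: ceiling(17/5) = 4, use 1/4
3/68: ceiling(68/3) = 23, use 1/23
1/1564: ceiling(1564/1) = 1564, use 1/1564
Result: 5/17 = 1/4 + 1/23 + 1/1564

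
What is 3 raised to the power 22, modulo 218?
157

Repeated squaring. Binary of 22 = 10110.
3^1 ≡ 3 (mod 218); 3^2 ≡ 9 (mod 218); 3^4 ≡ 81 (mod 218); 3^8 ≡ 21 (mod 218); 3^16 ≡ 5 (mod 218)
3^22 = 3^2 × 3^4 × 3^16 ≡ 157 (mod 218)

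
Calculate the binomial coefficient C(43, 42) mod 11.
10

Using Lucas' theorem:
Write n=43 and k=42 in base 11:
n in base 11: [3, 10]
k in base 11: [3, 9]
C(43,42) mod 11 = ∏ C(n_i, k_i) mod 11
Digit binomials (mod 11): C(3,3) = 1; C(10,9) = 10
Product: 1 × 10 = 10 ≡ 10 (mod 11)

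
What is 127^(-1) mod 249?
100

gcd(127, 249) = 1, so the inverse exists.
Extended Euclidean algorithm on (249, 127):
249 = 1 × 127 + 122  ⟹  122 = (1)·249 + (-1)·127
127 = 1 × 122 + 5  ⟹  5 = (-1)·249 + (2)·127
122 = 24 × 5 + 2  ⟹  2 = (25)·249 + (-49)·127
5 = 2 × 2 + 1  ⟹  1 = (-51)·249 + (100)·127
So (100)·127 ≡ 1 (mod 249), i.e. 127^(-1) ≡ 100 (mod 249).
Check: 127 × 100 = 12700 ≡ 1 (mod 249)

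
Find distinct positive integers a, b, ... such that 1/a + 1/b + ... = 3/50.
1/17 + 1/850

Greedy algorithm:
3/50: ceiling(50/3) = 17, use 1/17
1/850: ceiling(850/1) = 850, use 1/850
Result: 3/50 = 1/17 + 1/850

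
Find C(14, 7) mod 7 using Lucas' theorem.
2

Using Lucas' theorem:
Write n=14 and k=7 in base 7:
n in base 7: [2, 0]
k in base 7: [1, 0]
C(14,7) mod 7 = ∏ C(n_i, k_i) mod 7
Digit binomials (mod 7): C(2,1) = 2; C(0,0) = 1
Product: 2 × 1 = 2 ≡ 2 (mod 7)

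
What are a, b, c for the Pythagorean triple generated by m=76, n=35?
(4551, 5320, 7001)

Euclid's formula: a = m² - n², b = 2mn, c = m² + n²
m = 76, n = 35
a = 76² - 35² = 5776 - 1225 = 4551
b = 2 × 76 × 35 = 5320
c = 76² + 35² = 5776 + 1225 = 7001
Verification: 4551² + 5320² = 20711601 + 28302400 = 49014001 = 7001² ✓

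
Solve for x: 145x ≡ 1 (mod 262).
103

gcd(145, 262) = 1, so the inverse exists.
Extended Euclidean algorithm on (262, 145):
262 = 1 × 145 + 117  ⟹  117 = (1)·262 + (-1)·145
145 = 1 × 117 + 28  ⟹  28 = (-1)·262 + (2)·145
117 = 4 × 28 + 5  ⟹  5 = (5)·262 + (-9)·145
28 = 5 × 5 + 3  ⟹  3 = (-26)·262 + (47)·145
5 = 1 × 3 + 2  ⟹  2 = (31)·262 + (-56)·145
3 = 1 × 2 + 1  ⟹  1 = (-57)·262 + (103)·145
So (103)·145 ≡ 1 (mod 262), i.e. 145^(-1) ≡ 103 (mod 262).
Check: 145 × 103 = 14935 ≡ 1 (mod 262)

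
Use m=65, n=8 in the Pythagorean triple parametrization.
(4161, 1040, 4289)

Euclid's formula: a = m² - n², b = 2mn, c = m² + n²
m = 65, n = 8
a = 65² - 8² = 4225 - 64 = 4161
b = 2 × 65 × 8 = 1040
c = 65² + 8² = 4225 + 64 = 4289
Verification: 4161² + 1040² = 17313921 + 1081600 = 18395521 = 4289² ✓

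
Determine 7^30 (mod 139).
125

Repeated squaring. Binary of 30 = 11110.
7^1 ≡ 7 (mod 139); 7^2 ≡ 49 (mod 139); 7^4 ≡ 38 (mod 139); 7^8 ≡ 54 (mod 139); 7^16 ≡ 136 (mod 139)
7^30 = 7^2 × 7^4 × 7^8 × 7^16 ≡ 125 (mod 139)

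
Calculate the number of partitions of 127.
3913864295

p(n) counts ways to write n as a sum of positive integers (order ignored).
Euler's pentagonal recurrence: p(k) = p(k-1) + p(k-2) - p(k-5) - p(k-7) + p(k-12) + p(k-15) - ... (offsets j(3j∓1)/2, signs ++--, p(0)=1, p(<0)=0).
DP table for k = 0..126: p(0)=1, p(1)=1, p(2)=2, p(3)=3, p(4)=5, p(5)=7, p(6)=11, p(7)=15, p(8)=22, p(9)=30, p(10)=42, p(11)=56, p(12)=77, p(13)=101, p(14)=135, p(15)=176, p(16)=231, p(17)=297, p(18)=385, p(19)=490, p(20)=627, p(21)=792, p(22)=1002, p(23)=1255, p(24)=1575, p(25)=1958, p(26)=2436, p(27)=3010, p(28)=3718, p(29)=4565, p(30)=5604, p(31)=6842, p(32)=8349, p(33)=10143, p(34)=12310, p(35)=14883, p(36)=17977, p(37)=21637, p(38)=26015, p(39)=31185, p(40)=37338, p(41)=44583, p(42)=53174, p(43)=63261, p(44)=75175, p(45)=89134, p(46)=105558, p(47)=124754, p(48)=147273, p(49)=173525, p(50)=204226, p(51)=239943, p(52)=281589, p(53)=329931, p(54)=386155, p(55)=451276, p(56)=526823, p(57)=614154, p(58)=715220, p(59)=831820, p(60)=966467, p(61)=1121505, p(62)=1300156, p(63)=1505499, p(64)=1741630, p(65)=2012558, p(66)=2323520, p(67)=2679689, p(68)=3087735, p(69)=3554345, p(70)=4087968, p(71)=4697205, p(72)=5392783, p(73)=6185689, p(74)=7089500, p(75)=8118264, p(76)=9289091, p(77)=10619863, p(78)=12132164, p(79)=13848650, p(80)=15796476, p(81)=18004327, p(82)=20506255, p(83)=23338469, p(84)=26543660, p(85)=30167357, p(86)=34262962, p(87)=38887673, p(88)=44108109, p(89)=49995925, p(90)=56634173, p(91)=64112359, p(92)=72533807, p(93)=82010177, p(94)=92669720, p(95)=104651419, p(96)=118114304, p(97)=133230930, p(98)=150198136, p(99)=169229875, p(100)=190569292, p(101)=214481126, p(102)=241265379, p(103)=271248950, p(104)=304801365, p(105)=342325709, p(106)=384276336, p(107)=431149389, p(108)=483502844, p(109)=541946240, p(110)=607163746, p(111)=679903203, p(112)=761002156, p(113)=851376628, p(114)=952050665, p(115)=1064144451, p(116)=1188908248, p(117)=1327710076, p(118)=1482074143, p(119)=1653668665, p(120)=1844349560, p(121)=2056148051, p(122)=2291320912, p(123)=2552338241, p(124)=2841940500, p(125)=3163127352, p(126)=3519222692.
Final step: p(127) = p(126) + p(125) - p(122) - p(120) + p(115) + p(112) - p(105) - p(101) + p(92) + p(87) - p(76) - p(70) + p(57) + p(50) - p(35) - p(27) + p(10) + p(1)
= 3519222692 + 3163127352 - 2291320912 - 1844349560 + 1064144451 + 761002156 - 342325709 - 214481126 + 72533807 + 38887673 - 9289091 - 4087968 + 614154 + 204226 - 14883 - 3010 + 42 + 1
= 3913864295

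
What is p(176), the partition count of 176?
476715857290

p(n) counts ways to write n as a sum of positive integers (order ignored).
Euler's pentagonal recurrence: p(k) = p(k-1) + p(k-2) - p(k-5) - p(k-7) + p(k-12) + p(k-15) - ... (offsets j(3j∓1)/2, signs ++--, p(0)=1, p(<0)=0).
DP table for k = 0..175: p(0)=1, p(1)=1, p(2)=2, p(3)=3, p(4)=5, p(5)=7, p(6)=11, p(7)=15, p(8)=22, p(9)=30, p(10)=42, p(11)=56, p(12)=77, p(13)=101, p(14)=135, p(15)=176, p(16)=231, p(17)=297, p(18)=385, p(19)=490, p(20)=627, p(21)=792, p(22)=1002, p(23)=1255, p(24)=1575, p(25)=1958, p(26)=2436, p(27)=3010, p(28)=3718, p(29)=4565, p(30)=5604, p(31)=6842, p(32)=8349, p(33)=10143, p(34)=12310, p(35)=14883, p(36)=17977, p(37)=21637, p(38)=26015, p(39)=31185, p(40)=37338, p(41)=44583, p(42)=53174, p(43)=63261, p(44)=75175, p(45)=89134, p(46)=105558, p(47)=124754, p(48)=147273, p(49)=173525, p(50)=204226, p(51)=239943, p(52)=281589, p(53)=329931, p(54)=386155, p(55)=451276, p(56)=526823, p(57)=614154, p(58)=715220, p(59)=831820, p(60)=966467, p(61)=1121505, p(62)=1300156, p(63)=1505499, p(64)=1741630, p(65)=2012558, p(66)=2323520, p(67)=2679689, p(68)=3087735, p(69)=3554345, p(70)=4087968, p(71)=4697205, p(72)=5392783, p(73)=6185689, p(74)=7089500, p(75)=8118264, p(76)=9289091, p(77)=10619863, p(78)=12132164, p(79)=13848650, p(80)=15796476, p(81)=18004327, p(82)=20506255, p(83)=23338469, p(84)=26543660, p(85)=30167357, p(86)=34262962, p(87)=38887673, p(88)=44108109, p(89)=49995925, p(90)=56634173, p(91)=64112359, p(92)=72533807, p(93)=82010177, p(94)=92669720, p(95)=104651419, p(96)=118114304, p(97)=133230930, p(98)=150198136, p(99)=169229875, p(100)=190569292, p(101)=214481126, p(102)=241265379, p(103)=271248950, p(104)=304801365, p(105)=342325709, p(106)=384276336, p(107)=431149389, p(108)=483502844, p(109)=541946240, p(110)=607163746, p(111)=679903203, p(112)=761002156, p(113)=851376628, p(114)=952050665, p(115)=1064144451, p(116)=1188908248, p(117)=1327710076, p(118)=1482074143, p(119)=1653668665, p(120)=1844349560, p(121)=2056148051, p(122)=2291320912, p(123)=2552338241, p(124)=2841940500, p(125)=3163127352, p(126)=3519222692, p(127)=3913864295, p(128)=4351078600, p(129)=4835271870, p(130)=5371315400, p(131)=5964539504, p(132)=6620830889, p(133)=7346629512, p(134)=8149040695, p(135)=9035836076, p(136)=10015581680, p(137)=11097645016, p(138)=12292341831, p(139)=13610949895, p(140)=15065878135, p(141)=16670689208, p(142)=18440293320, p(143)=20390982757, p(144)=22540654445, p(145)=24908858009, p(146)=27517052599, p(147)=30388671978, p(148)=33549419497, p(149)=37027355200, p(150)=40853235313, p(151)=45060624582, p(152)=49686288421, p(153)=54770336324, p(154)=60356673280, p(155)=66493182097, p(156)=73232243759, p(157)=80630964769, p(158)=88751778802, p(159)=97662728555, p(160)=107438159466, p(161)=118159068427, p(162)=129913904637, p(163)=142798995930, p(164)=156919475295, p(165)=172389800255, p(166)=189334822579, p(167)=207890420102, p(168)=228204732751, p(169)=250438925115, p(170)=274768617130, p(171)=301384802048, p(172)=330495499613, p(173)=362326859895, p(174)=397125074750, p(175)=435157697830.
Final step: p(176) = p(175) + p(174) - p(171) - p(169) + p(164) + p(161) - p(154) - p(150) + p(141) + p(136) - p(125) - p(119) + p(106) + p(99) - p(84) - p(76) + p(59) + p(50) - p(31) - p(21) + p(0)
= 435157697830 + 397125074750 - 301384802048 - 250438925115 + 156919475295 + 118159068427 - 60356673280 - 40853235313 + 16670689208 + 10015581680 - 3163127352 - 1653668665 + 384276336 + 169229875 - 26543660 - 9289091 + 831820 + 204226 - 6842 - 792 + 1
= 476715857290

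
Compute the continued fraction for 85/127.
[0; 1, 2, 42]

Euclidean algorithm steps:
85 = 0 × 127 + 85
127 = 1 × 85 + 42
85 = 2 × 42 + 1
42 = 42 × 1 + 0
Continued fraction: [0; 1, 2, 42]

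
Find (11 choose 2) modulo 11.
0

Using Lucas' theorem:
Write n=11 and k=2 in base 11:
n in base 11: [1, 0]
k in base 11: [0, 2]
C(11,2) mod 11 = ∏ C(n_i, k_i) mod 11
Digit binomials (mod 11): C(1,0) = 1; C(0,2) = 0 (k_i > n_i)
Product: 1 × 0 = 0 ≡ 0 (mod 11)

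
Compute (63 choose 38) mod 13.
0

Using Lucas' theorem:
Write n=63 and k=38 in base 13:
n in base 13: [4, 11]
k in base 13: [2, 12]
C(63,38) mod 13 = ∏ C(n_i, k_i) mod 13
Digit binomials (mod 13): C(4,2) = 6; C(11,12) = 0 (k_i > n_i)
Product: 6 × 0 = 0 ≡ 0 (mod 13)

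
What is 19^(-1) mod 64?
27

gcd(19, 64) = 1, so the inverse exists.
Extended Euclidean algorithm on (64, 19):
64 = 3 × 19 + 7  ⟹  7 = (1)·64 + (-3)·19
19 = 2 × 7 + 5  ⟹  5 = (-2)·64 + (7)·19
7 = 1 × 5 + 2  ⟹  2 = (3)·64 + (-10)·19
5 = 2 × 2 + 1  ⟹  1 = (-8)·64 + (27)·19
So (27)·19 ≡ 1 (mod 64), i.e. 19^(-1) ≡ 27 (mod 64).
Check: 19 × 27 = 513 ≡ 1 (mod 64)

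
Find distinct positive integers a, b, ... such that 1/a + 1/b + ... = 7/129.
1/19 + 1/613 + 1/1502463

Greedy algorithm:
7/129: ceiling(129/7) = 19, use 1/19
4/2451: ceiling(2451/4) = 613, use 1/613
1/1502463: ceiling(1502463/1) = 1502463, use 1/1502463
Result: 7/129 = 1/19 + 1/613 + 1/1502463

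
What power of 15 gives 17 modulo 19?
14

Baby-step giant-step with step n = ⌈√19⌉ = 5.
Baby steps 15^j mod 19 (j:value) for j=0..4: 0:1, 1:15, 2:16, 3:12, 4:9.
Giant-step multiplier: 15^(-5) ≡ 15^(18-5) = 15^13 ≡ 10 (mod 19).
Giant steps γ_i = 17·10^i mod 19: γ_0=17, γ_1=18, γ_2=9 (in table at j=4).
x = i·n + j = 2·5 + 4 = 14.
Check: 15^14 ≡ 17 (mod 19).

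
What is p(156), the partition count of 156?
73232243759

p(n) counts ways to write n as a sum of positive integers (order ignored).
Euler's pentagonal recurrence: p(k) = p(k-1) + p(k-2) - p(k-5) - p(k-7) + p(k-12) + p(k-15) - ... (offsets j(3j∓1)/2, signs ++--, p(0)=1, p(<0)=0).
DP table for k = 0..155: p(0)=1, p(1)=1, p(2)=2, p(3)=3, p(4)=5, p(5)=7, p(6)=11, p(7)=15, p(8)=22, p(9)=30, p(10)=42, p(11)=56, p(12)=77, p(13)=101, p(14)=135, p(15)=176, p(16)=231, p(17)=297, p(18)=385, p(19)=490, p(20)=627, p(21)=792, p(22)=1002, p(23)=1255, p(24)=1575, p(25)=1958, p(26)=2436, p(27)=3010, p(28)=3718, p(29)=4565, p(30)=5604, p(31)=6842, p(32)=8349, p(33)=10143, p(34)=12310, p(35)=14883, p(36)=17977, p(37)=21637, p(38)=26015, p(39)=31185, p(40)=37338, p(41)=44583, p(42)=53174, p(43)=63261, p(44)=75175, p(45)=89134, p(46)=105558, p(47)=124754, p(48)=147273, p(49)=173525, p(50)=204226, p(51)=239943, p(52)=281589, p(53)=329931, p(54)=386155, p(55)=451276, p(56)=526823, p(57)=614154, p(58)=715220, p(59)=831820, p(60)=966467, p(61)=1121505, p(62)=1300156, p(63)=1505499, p(64)=1741630, p(65)=2012558, p(66)=2323520, p(67)=2679689, p(68)=3087735, p(69)=3554345, p(70)=4087968, p(71)=4697205, p(72)=5392783, p(73)=6185689, p(74)=7089500, p(75)=8118264, p(76)=9289091, p(77)=10619863, p(78)=12132164, p(79)=13848650, p(80)=15796476, p(81)=18004327, p(82)=20506255, p(83)=23338469, p(84)=26543660, p(85)=30167357, p(86)=34262962, p(87)=38887673, p(88)=44108109, p(89)=49995925, p(90)=56634173, p(91)=64112359, p(92)=72533807, p(93)=82010177, p(94)=92669720, p(95)=104651419, p(96)=118114304, p(97)=133230930, p(98)=150198136, p(99)=169229875, p(100)=190569292, p(101)=214481126, p(102)=241265379, p(103)=271248950, p(104)=304801365, p(105)=342325709, p(106)=384276336, p(107)=431149389, p(108)=483502844, p(109)=541946240, p(110)=607163746, p(111)=679903203, p(112)=761002156, p(113)=851376628, p(114)=952050665, p(115)=1064144451, p(116)=1188908248, p(117)=1327710076, p(118)=1482074143, p(119)=1653668665, p(120)=1844349560, p(121)=2056148051, p(122)=2291320912, p(123)=2552338241, p(124)=2841940500, p(125)=3163127352, p(126)=3519222692, p(127)=3913864295, p(128)=4351078600, p(129)=4835271870, p(130)=5371315400, p(131)=5964539504, p(132)=6620830889, p(133)=7346629512, p(134)=8149040695, p(135)=9035836076, p(136)=10015581680, p(137)=11097645016, p(138)=12292341831, p(139)=13610949895, p(140)=15065878135, p(141)=16670689208, p(142)=18440293320, p(143)=20390982757, p(144)=22540654445, p(145)=24908858009, p(146)=27517052599, p(147)=30388671978, p(148)=33549419497, p(149)=37027355200, p(150)=40853235313, p(151)=45060624582, p(152)=49686288421, p(153)=54770336324, p(154)=60356673280, p(155)=66493182097.
Final step: p(156) = p(155) + p(154) - p(151) - p(149) + p(144) + p(141) - p(134) - p(130) + p(121) + p(116) - p(105) - p(99) + p(86) + p(79) - p(64) - p(56) + p(39) + p(30) - p(11) - p(1)
= 66493182097 + 60356673280 - 45060624582 - 37027355200 + 22540654445 + 16670689208 - 8149040695 - 5371315400 + 2056148051 + 1188908248 - 342325709 - 169229875 + 34262962 + 13848650 - 1741630 - 526823 + 31185 + 5604 - 56 - 1
= 73232243759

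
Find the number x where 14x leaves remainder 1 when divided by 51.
11

gcd(14, 51) = 1, so the inverse exists.
Extended Euclidean algorithm on (51, 14):
51 = 3 × 14 + 9  ⟹  9 = (1)·51 + (-3)·14
14 = 1 × 9 + 5  ⟹  5 = (-1)·51 + (4)·14
9 = 1 × 5 + 4  ⟹  4 = (2)·51 + (-7)·14
5 = 1 × 4 + 1  ⟹  1 = (-3)·51 + (11)·14
So (11)·14 ≡ 1 (mod 51), i.e. 14^(-1) ≡ 11 (mod 51).
Check: 14 × 11 = 154 ≡ 1 (mod 51)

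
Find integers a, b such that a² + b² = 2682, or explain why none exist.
9² + 51² (a=9, b=51)

Factorization: 2682 = 2 × 3^2 × 149
By Fermat: n is sum of two squares iff every prime p ≡ 3 (mod 4) appears to even power.
All primes ≡ 3 (mod 4) appear to even power.
Search a = 0, 1, 2, … for 2682 - a² a perfect square: first hit at a = 9: 2682 - 81 = 2601 = 51².
2682 = 9² + 51² = 81 + 2601 ✓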